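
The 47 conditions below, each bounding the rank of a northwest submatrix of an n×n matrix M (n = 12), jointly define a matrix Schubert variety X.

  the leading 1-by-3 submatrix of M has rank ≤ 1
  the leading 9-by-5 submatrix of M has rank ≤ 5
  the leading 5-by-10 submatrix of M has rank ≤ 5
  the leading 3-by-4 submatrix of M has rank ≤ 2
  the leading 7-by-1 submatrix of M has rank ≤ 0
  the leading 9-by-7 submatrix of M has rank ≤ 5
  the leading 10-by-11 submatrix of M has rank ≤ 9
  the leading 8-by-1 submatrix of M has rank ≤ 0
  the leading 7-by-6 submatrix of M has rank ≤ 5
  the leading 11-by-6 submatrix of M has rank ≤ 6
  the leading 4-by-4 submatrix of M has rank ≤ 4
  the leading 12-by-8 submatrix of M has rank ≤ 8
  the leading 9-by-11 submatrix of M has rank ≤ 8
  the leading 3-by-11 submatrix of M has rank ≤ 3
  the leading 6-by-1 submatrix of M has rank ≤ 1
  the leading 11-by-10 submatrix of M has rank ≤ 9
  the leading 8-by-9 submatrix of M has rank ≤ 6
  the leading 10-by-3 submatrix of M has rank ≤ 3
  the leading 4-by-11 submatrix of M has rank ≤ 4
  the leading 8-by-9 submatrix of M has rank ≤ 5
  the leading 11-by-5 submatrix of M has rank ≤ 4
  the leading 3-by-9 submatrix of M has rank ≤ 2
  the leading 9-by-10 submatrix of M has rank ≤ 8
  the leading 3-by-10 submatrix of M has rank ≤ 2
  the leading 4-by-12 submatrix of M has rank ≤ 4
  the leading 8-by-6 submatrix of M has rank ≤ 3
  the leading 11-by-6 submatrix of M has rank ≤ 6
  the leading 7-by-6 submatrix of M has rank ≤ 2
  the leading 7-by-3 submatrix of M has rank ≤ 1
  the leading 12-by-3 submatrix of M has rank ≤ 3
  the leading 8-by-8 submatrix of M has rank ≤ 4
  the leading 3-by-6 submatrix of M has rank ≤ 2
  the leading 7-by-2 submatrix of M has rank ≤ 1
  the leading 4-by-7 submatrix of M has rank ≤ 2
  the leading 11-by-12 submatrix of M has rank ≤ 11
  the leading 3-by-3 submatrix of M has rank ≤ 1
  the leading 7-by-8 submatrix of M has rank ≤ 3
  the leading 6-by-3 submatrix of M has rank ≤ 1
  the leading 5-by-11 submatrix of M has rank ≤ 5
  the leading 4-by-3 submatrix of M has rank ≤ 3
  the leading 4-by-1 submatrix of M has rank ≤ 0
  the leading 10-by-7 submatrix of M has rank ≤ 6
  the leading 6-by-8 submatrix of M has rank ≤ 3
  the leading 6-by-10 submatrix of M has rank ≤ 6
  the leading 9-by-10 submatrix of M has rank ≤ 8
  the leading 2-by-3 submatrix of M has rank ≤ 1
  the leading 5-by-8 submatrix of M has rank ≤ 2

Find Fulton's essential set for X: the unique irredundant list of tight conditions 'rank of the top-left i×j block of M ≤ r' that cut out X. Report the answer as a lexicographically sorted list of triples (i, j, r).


Recovering R(i,j) via the rank-extension bound from the 47 conditions:

  i=1: 0 1 1 1 1 1 1 1 1 1 1 1
  i=2: 0 1 1 2 2 2 2 2 2 2 2 2
  i=3: 0 1 1 2 2 2 2 2 2 2 3 3
  i=4: 0 1 1 2 2 2 2 2 3 3 4 4
  i=5: 0 1 1 2 2 2 2 2 3 4 5 5
  i=6: 0 1 1 2 2 2 3 3 4 5 6 6
  i=7: 0 1 1 2 2 2 3 3 4 5 6 7
  i=8: 0 1 2 3 3 3 4 4 5 6 7 8
  i=9: 1 2 3 4 4 4 5 5 6 7 8 9
  i=10: 1 2 3 4 4 5 6 6 7 8 9 10
  i=11: 1 2 3 4 4 5 6 7 8 9 10 11
  i=12: 1 2 3 4 5 6 7 8 9 10 11 12

reading off 1-entries of Δ²R: w = (2, 4, 11, 9, 10, 7, 12, 3, 1, 6, 8, 5).

D(w) has 35 cells with 7 SE-corners; essential set:

[(3, 10, 2), (5, 8, 2), (7, 3, 1), (7, 6, 2), (7, 8, 3), (8, 1, 0), (11, 5, 4)]


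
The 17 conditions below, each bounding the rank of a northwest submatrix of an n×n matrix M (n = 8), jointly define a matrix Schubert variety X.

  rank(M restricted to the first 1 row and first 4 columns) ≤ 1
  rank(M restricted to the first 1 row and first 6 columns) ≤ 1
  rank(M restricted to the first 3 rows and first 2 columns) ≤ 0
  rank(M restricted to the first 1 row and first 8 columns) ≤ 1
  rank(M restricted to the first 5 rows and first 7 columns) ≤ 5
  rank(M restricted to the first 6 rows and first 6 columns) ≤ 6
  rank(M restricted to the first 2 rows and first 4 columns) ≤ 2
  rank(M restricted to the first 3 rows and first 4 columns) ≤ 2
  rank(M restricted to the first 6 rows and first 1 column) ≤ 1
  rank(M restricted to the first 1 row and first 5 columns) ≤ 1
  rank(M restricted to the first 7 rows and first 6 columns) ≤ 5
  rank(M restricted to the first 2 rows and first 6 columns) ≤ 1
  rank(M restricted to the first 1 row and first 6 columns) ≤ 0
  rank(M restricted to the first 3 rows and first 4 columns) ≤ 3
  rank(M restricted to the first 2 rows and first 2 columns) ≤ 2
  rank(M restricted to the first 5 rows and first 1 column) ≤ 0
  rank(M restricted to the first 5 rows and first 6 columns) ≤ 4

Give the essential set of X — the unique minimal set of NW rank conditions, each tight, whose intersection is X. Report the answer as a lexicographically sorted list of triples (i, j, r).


The tightest implied rank at each (i,j), from the 17 conditions:

  R[1]: 0 | 0 | 0 | 0 | 0 | 0 | 1 | 1
  R[2]: 0 | 0 | 1 | 1 | 1 | 1 | 2 | 2
  R[3]: 0 | 0 | 1 | 2 | 2 | 2 | 3 | 3
  R[4]: 0 | 1 | 2 | 3 | 3 | 3 | 4 | 4
  R[5]: 0 | 1 | 2 | 3 | 4 | 4 | 5 | 5
  R[6]: 1 | 2 | 3 | 4 | 5 | 5 | 6 | 6
  R[7]: 1 | 2 | 3 | 4 | 5 | 5 | 6 | 7
  R[8]: 1 | 2 | 3 | 4 | 5 | 6 | 7 | 8

giving w = (7, 3, 4, 2, 5, 1, 8, 6) via Δ²R.

|D(w)|=13, |Ess(w)|=4:

[(1, 6, 0), (3, 2, 0), (5, 1, 0), (7, 6, 5)]


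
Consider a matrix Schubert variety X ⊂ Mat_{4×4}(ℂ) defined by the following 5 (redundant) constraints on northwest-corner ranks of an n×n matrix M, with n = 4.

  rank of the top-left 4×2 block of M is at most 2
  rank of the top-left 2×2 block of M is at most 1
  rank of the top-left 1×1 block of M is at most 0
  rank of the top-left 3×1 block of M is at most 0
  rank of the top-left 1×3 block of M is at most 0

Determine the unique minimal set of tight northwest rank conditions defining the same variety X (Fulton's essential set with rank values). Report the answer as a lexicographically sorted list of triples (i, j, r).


Propagating the 5 rank bounds to every northwest block:

  row 1: 0  0  0  1
  row 2: 0  1  1  2
  row 3: 0  1  2  3
  row 4: 1  2  3  4

giving w = (4, 2, 3, 1) via Δ²R.

D(w) has 5 cells with 2 SE-corners; essential set:

[(1, 3, 0), (3, 1, 0)]


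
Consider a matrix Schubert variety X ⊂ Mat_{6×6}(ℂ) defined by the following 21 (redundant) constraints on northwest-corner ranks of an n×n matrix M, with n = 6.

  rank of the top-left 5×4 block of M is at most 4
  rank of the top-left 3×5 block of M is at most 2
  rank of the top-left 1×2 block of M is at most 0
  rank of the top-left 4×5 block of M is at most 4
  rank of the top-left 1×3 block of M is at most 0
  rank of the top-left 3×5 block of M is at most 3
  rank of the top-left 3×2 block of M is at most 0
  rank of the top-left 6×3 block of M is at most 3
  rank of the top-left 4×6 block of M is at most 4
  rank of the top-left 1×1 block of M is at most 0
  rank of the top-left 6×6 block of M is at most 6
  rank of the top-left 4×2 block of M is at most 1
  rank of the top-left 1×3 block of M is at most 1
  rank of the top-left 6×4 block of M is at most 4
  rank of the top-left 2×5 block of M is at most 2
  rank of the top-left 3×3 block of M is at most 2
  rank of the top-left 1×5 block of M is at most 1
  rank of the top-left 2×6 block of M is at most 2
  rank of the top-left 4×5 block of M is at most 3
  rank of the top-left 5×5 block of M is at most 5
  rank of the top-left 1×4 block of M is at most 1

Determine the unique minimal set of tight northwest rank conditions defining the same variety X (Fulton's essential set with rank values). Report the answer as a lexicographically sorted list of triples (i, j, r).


Reconstructing r_w from the 21 given conditions:

  row 1: 0, 0, 0, 1, 1, 1
  row 2: 0, 0, 1, 2, 2, 2
  row 3: 0, 0, 1, 2, 2, 3
  row 4: 1, 1, 2, 3, 3, 4
  row 5: 1, 2, 3, 4, 4, 5
  row 6: 1, 2, 3, 4, 5, 6

reading off 1-entries of Δ²R: w = (4, 3, 6, 1, 2, 5).

Fulton essential set (3 of the 8 Rothe cells):

[(1, 3, 0), (3, 2, 0), (3, 5, 2)]


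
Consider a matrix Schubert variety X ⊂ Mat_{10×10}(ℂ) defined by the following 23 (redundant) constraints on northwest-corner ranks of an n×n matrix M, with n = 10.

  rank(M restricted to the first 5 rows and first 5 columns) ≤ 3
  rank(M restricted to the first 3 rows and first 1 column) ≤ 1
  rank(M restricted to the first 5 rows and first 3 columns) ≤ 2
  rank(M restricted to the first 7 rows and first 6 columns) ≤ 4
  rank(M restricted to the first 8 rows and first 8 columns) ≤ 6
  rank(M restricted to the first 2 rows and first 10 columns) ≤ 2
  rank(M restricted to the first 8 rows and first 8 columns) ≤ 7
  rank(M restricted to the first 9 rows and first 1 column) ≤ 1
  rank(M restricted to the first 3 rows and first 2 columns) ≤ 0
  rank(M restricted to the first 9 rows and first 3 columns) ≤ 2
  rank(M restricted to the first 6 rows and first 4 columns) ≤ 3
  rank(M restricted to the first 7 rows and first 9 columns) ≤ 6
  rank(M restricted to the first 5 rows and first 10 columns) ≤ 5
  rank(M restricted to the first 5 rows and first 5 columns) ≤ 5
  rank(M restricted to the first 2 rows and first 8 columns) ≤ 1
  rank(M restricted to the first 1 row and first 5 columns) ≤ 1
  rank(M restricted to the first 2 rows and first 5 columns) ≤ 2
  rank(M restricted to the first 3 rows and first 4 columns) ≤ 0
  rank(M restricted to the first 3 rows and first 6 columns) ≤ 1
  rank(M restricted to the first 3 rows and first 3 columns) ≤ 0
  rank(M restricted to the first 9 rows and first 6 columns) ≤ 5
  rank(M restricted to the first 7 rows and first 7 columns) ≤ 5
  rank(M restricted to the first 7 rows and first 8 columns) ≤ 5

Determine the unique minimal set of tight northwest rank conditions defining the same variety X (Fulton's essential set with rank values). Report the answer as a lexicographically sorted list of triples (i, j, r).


Computing R[i][j] = min implied NW-rank bound (n=10, 23 conditions):

  R[1]: 0 0 0 0 1 1 1 1 1 1
  R[2]: 0 0 0 0 1 1 1 1 2 2
  R[3]: 0 0 0 0 1 1 2 2 3 3
  R[4]: 1 1 1 1 2 2 3 3 4 4
  R[5]: 1 2 2 2 3 3 4 4 5 5
  R[6]: 1 2 2 3 4 4 5 5 6 6
  R[7]: 1 2 2 3 4 4 5 5 6 7
  R[8]: 1 2 2 3 4 5 6 6 7 8
  R[9]: 1 2 2 3 4 5 6 7 8 9
  R[10]: 1 2 3 4 5 6 7 8 9 10

second differences of R give the permutation w = (5, 9, 7, 1, 2, 4, 10, 6, 8, 3).

Rothe diagram D(w) (22 cells), 6 SE-corners (essential conditions):

[(2, 8, 1), (3, 4, 0), (3, 6, 1), (7, 6, 4), (7, 8, 5), (9, 3, 2)]


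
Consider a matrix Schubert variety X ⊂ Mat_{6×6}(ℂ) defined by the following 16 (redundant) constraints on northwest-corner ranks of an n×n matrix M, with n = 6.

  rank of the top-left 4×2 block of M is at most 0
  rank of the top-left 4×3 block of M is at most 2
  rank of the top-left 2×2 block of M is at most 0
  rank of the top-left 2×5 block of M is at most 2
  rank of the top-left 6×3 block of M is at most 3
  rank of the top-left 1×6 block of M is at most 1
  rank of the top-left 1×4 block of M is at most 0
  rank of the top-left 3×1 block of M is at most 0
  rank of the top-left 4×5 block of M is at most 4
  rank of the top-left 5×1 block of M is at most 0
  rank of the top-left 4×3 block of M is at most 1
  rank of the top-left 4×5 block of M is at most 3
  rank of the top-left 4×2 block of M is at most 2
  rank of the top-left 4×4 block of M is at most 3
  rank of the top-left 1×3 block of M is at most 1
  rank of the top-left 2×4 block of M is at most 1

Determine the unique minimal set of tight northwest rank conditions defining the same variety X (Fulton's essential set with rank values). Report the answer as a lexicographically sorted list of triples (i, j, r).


Rank table r_w(6×6) implied by the 16 constraints:

  0 0 0 0 1 1
  0 0 1 1 2 2
  0 0 1 2 3 3
  0 0 1 2 3 4
  0 1 2 3 4 5
  1 2 3 4 5 6

giving w = (5, 3, 4, 6, 2, 1) via Δ²R.

3 SE-corners of the 11-cell Rothe diagram give Ess(w):

[(1, 4, 0), (4, 2, 0), (5, 1, 0)]


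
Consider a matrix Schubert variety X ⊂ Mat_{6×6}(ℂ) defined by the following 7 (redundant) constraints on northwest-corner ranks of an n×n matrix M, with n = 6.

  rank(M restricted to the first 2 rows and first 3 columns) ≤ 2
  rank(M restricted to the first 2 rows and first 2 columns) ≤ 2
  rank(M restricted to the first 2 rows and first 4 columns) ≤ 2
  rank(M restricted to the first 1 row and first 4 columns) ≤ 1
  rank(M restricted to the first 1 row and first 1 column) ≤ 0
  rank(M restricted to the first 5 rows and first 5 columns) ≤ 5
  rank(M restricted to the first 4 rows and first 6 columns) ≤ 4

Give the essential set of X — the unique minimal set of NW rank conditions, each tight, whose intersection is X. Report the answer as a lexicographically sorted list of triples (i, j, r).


Propagating the 7 rank bounds to every northwest block:

  i=1: 0, 1, 1, 1, 1, 1
  i=2: 1, 2, 2, 2, 2, 2
  i=3: 1, 2, 3, 3, 3, 3
  i=4: 1, 2, 3, 4, 4, 4
  i=5: 1, 2, 3, 4, 5, 5
  i=6: 1, 2, 3, 4, 5, 6

the unique w with this rank table is (2, 1, 3, 4, 5, 6).

|D(w)|=1, |Ess(w)|=1:

[(1, 1, 0)]


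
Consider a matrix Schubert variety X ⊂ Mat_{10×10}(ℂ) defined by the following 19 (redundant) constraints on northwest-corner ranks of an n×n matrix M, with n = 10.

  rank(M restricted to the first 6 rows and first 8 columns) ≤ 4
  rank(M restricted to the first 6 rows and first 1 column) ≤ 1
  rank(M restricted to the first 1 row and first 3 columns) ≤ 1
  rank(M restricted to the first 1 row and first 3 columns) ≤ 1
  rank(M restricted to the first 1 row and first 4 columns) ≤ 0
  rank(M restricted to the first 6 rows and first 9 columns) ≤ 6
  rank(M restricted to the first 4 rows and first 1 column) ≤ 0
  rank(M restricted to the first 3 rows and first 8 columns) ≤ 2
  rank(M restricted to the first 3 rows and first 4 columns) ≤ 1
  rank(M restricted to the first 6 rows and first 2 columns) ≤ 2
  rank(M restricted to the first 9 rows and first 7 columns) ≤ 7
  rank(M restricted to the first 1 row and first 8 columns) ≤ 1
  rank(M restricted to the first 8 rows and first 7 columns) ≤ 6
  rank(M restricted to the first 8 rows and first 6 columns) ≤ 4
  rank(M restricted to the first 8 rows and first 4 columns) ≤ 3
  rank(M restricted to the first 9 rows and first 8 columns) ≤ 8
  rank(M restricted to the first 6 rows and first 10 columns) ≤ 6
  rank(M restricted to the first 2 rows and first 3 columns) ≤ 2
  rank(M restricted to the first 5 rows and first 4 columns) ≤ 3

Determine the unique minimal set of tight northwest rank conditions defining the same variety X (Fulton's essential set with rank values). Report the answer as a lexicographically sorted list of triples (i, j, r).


Recovering R(i,j) via the rank-extension bound from the 19 conditions:

  R[1]: 0 | 0 | 0 | 0 | 1 | 1 | 1 | 1 | 1 | 1
  R[2]: 0 | 1 | 1 | 1 | 2 | 2 | 2 | 2 | 2 | 2
  R[3]: 0 | 1 | 1 | 1 | 2 | 2 | 2 | 2 | 3 | 3
  R[4]: 0 | 1 | 2 | 2 | 3 | 3 | 3 | 3 | 4 | 4
  R[5]: 1 | 2 | 3 | 3 | 4 | 4 | 4 | 4 | 5 | 5
  R[6]: 1 | 2 | 3 | 3 | 4 | 4 | 4 | 4 | 5 | 6
  R[7]: 1 | 2 | 3 | 3 | 4 | 4 | 5 | 5 | 6 | 7
  R[8]: 1 | 2 | 3 | 3 | 4 | 4 | 5 | 6 | 7 | 8
  R[9]: 1 | 2 | 3 | 4 | 5 | 5 | 6 | 7 | 8 | 9
  R[10]: 1 | 2 | 3 | 4 | 5 | 6 | 7 | 8 | 9 | 10

reading off 1-entries of Δ²R: w = (5, 2, 9, 3, 1, 10, 7, 8, 4, 6).

Rothe diagram D(w) (20 cells), 7 SE-corners (essential conditions):

[(1, 4, 0), (3, 4, 1), (3, 8, 2), (4, 1, 0), (6, 8, 4), (8, 4, 3), (8, 6, 4)]


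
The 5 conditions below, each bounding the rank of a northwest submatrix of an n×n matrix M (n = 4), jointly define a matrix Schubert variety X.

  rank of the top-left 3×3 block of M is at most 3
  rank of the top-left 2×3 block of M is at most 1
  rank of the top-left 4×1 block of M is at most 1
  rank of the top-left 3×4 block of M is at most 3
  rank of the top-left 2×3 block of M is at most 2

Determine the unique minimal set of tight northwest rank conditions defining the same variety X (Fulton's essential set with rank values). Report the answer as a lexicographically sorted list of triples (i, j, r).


Reconstructing r_w from the 5 given conditions:

  R[1]: 1  1  1  1
  R[2]: 1  1  1  2
  R[3]: 1  2  2  3
  R[4]: 1  2  3  4

the unique w with this rank table is (1, 4, 2, 3).

D(w) has 2 cells with 1 SE-corner; essential set:

[(2, 3, 1)]


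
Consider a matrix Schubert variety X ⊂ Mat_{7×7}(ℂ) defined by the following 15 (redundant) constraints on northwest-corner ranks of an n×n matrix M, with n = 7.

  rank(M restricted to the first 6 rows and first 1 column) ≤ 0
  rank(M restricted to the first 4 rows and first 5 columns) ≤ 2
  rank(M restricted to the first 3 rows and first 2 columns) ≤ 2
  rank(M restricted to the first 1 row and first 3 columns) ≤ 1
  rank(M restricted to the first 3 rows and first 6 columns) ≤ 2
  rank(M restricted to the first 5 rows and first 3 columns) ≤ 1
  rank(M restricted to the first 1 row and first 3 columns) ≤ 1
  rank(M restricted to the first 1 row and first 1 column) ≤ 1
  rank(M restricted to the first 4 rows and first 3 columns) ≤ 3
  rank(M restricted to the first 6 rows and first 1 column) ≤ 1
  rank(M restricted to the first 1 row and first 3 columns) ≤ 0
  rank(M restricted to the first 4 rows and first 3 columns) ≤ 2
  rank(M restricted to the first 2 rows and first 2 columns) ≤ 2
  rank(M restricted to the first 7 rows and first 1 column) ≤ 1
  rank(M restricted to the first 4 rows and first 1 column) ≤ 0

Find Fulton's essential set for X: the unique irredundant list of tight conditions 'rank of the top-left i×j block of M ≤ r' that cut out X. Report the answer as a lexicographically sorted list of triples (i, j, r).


Propagating the 15 rank bounds to every northwest block:

  0 | 0 | 0 | 1 | 1 | 1 | 1
  0 | 1 | 1 | 2 | 2 | 2 | 2
  0 | 1 | 1 | 2 | 2 | 2 | 3
  0 | 1 | 1 | 2 | 2 | 3 | 4
  0 | 1 | 1 | 2 | 3 | 4 | 5
  0 | 1 | 2 | 3 | 4 | 5 | 6
  1 | 2 | 3 | 4 | 5 | 6 | 7

second differences of R give the permutation w = (4, 2, 7, 6, 5, 3, 1).

|D(w)|=14, |Ess(w)|=5:

[(1, 3, 0), (3, 6, 2), (4, 5, 2), (5, 3, 1), (6, 1, 0)]


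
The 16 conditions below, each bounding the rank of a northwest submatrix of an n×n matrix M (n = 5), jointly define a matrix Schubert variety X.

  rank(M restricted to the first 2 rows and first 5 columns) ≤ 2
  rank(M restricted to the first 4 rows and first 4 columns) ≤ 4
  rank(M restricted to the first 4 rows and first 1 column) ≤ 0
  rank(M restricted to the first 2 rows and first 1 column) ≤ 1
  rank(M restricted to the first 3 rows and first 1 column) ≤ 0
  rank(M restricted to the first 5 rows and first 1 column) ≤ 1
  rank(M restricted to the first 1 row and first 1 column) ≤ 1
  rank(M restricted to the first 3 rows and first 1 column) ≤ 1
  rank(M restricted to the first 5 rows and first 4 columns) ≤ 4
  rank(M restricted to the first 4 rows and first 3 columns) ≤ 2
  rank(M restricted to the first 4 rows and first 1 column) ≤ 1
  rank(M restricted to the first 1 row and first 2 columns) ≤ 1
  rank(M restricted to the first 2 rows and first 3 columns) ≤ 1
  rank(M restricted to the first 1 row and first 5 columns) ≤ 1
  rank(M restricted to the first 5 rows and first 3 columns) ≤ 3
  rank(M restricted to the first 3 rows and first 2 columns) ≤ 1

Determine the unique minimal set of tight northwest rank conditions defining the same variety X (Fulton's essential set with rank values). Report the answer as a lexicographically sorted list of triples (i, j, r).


Propagating the 16 rank bounds to every northwest block:

  R[1]: 0  1  1  1  1
  R[2]: 0  1  1  2  2
  R[3]: 0  1  2  3  3
  R[4]: 0  1  2  3  4
  R[5]: 1  2  3  4  5

so w = (2, 4, 3, 5, 1).

D(w) has 5 cells with 2 SE-corners; essential set:

[(2, 3, 1), (4, 1, 0)]


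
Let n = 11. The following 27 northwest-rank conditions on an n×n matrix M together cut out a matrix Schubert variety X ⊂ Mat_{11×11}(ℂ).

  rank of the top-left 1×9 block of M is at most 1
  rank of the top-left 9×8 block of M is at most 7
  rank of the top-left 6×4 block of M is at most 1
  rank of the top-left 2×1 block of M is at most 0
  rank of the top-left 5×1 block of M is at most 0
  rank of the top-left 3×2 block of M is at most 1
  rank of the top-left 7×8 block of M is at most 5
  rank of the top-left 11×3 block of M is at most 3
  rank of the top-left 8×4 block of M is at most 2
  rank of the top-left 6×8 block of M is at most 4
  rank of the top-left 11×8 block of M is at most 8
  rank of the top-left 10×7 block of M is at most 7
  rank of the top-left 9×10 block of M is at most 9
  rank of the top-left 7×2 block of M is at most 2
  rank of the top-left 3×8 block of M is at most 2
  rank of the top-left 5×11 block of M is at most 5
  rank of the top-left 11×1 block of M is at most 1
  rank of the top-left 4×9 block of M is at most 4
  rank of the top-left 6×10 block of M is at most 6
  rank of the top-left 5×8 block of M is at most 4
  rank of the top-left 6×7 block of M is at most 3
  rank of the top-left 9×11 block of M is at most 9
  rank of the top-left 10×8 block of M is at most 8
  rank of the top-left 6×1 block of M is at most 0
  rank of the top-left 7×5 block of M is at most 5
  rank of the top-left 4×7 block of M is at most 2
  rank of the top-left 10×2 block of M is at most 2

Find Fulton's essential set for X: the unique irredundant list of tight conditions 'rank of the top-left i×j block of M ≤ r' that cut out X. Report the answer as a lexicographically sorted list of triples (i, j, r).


The tightest implied rank at each (i,j), from the 27 conditions:

  R[1]: 0 1 1 1 1 1 1 1 1 1 1
  R[2]: 0 1 1 1 2 2 2 2 2 2 2
  R[3]: 0 1 1 1 2 2 2 2 3 3 3
  R[4]: 0 1 1 1 2 2 2 3 4 4 4
  R[5]: 0 1 1 1 2 3 3 4 5 5 5
  R[6]: 0 1 1 1 2 3 3 4 5 6 6
  R[7]: 1 2 2 2 3 4 4 5 6 7 7
  R[8]: 1 2 2 2 3 4 5 6 7 8 8
  R[9]: 1 2 3 3 4 5 6 7 8 9 9
  R[10]: 1 2 3 4 5 6 7 8 9 10 10
  R[11]: 1 2 3 4 5 6 7 8 9 10 11

so w = (2, 5, 9, 8, 6, 10, 1, 7, 3, 4, 11).

|D(w)|=24, |Ess(w)|=6:

[(3, 8, 2), (4, 7, 2), (6, 1, 0), (6, 4, 1), (6, 7, 3), (8, 4, 2)]


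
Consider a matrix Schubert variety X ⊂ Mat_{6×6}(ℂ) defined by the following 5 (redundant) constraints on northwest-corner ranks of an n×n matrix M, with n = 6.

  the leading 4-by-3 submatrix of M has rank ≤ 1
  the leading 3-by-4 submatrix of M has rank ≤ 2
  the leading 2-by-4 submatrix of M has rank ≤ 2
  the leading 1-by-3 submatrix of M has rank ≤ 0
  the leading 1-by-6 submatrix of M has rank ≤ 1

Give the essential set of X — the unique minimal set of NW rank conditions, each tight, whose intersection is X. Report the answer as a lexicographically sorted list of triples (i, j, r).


Recovering R(i,j) via the rank-extension bound from the 5 conditions:

  R[1]: 0 | 0 | 0 | 1 | 1 | 1
  R[2]: 1 | 1 | 1 | 2 | 2 | 2
  R[3]: 1 | 1 | 1 | 2 | 3 | 3
  R[4]: 1 | 1 | 1 | 2 | 3 | 4
  R[5]: 1 | 2 | 2 | 3 | 4 | 5
  R[6]: 1 | 2 | 3 | 4 | 5 | 6

giving w = (4, 1, 5, 6, 2, 3) via Δ²R.

ℓ(w)=7; the 2 essential cells (i,j,r):

[(1, 3, 0), (4, 3, 1)]


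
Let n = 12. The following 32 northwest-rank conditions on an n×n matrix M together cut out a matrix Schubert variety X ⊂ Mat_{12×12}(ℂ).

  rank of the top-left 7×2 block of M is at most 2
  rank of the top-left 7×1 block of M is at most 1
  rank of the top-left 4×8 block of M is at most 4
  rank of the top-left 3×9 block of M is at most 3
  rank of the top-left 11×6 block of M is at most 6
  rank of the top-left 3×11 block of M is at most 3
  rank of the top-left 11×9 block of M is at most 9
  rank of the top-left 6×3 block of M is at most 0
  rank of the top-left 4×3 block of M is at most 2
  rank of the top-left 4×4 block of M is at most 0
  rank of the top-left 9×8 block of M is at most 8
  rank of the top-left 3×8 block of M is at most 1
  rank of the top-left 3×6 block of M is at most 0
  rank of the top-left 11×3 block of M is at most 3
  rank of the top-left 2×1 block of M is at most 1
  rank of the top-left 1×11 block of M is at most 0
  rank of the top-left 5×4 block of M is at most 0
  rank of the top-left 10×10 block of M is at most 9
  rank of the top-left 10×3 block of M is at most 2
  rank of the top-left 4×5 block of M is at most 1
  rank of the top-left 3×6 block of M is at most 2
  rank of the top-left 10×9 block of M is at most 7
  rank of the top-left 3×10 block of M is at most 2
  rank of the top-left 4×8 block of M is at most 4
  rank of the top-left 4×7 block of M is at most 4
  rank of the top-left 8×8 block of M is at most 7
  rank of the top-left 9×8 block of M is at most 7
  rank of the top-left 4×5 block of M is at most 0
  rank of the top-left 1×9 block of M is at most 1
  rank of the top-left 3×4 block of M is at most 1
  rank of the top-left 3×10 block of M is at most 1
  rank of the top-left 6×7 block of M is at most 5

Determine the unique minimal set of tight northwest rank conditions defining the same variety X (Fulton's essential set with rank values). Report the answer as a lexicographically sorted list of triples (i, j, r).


The tightest implied rank at each (i,j), from the 32 conditions:

  R[1]: 0 | 0 | 0 | 0 | 0 | 0 | 0 | 0 | 0 | 0 | 0 | 1
  R[2]: 0 | 0 | 0 | 0 | 0 | 0 | 1 | 1 | 1 | 1 | 1 | 2
  R[3]: 0 | 0 | 0 | 0 | 0 | 0 | 1 | 1 | 1 | 1 | 2 | 3
  R[4]: 0 | 0 | 0 | 0 | 0 | 1 | 2 | 2 | 2 | 2 | 3 | 4
  R[5]: 0 | 0 | 0 | 0 | 1 | 2 | 3 | 3 | 3 | 3 | 4 | 5
  R[6]: 0 | 0 | 0 | 1 | 2 | 3 | 4 | 4 | 4 | 4 | 5 | 6
  R[7]: 1 | 1 | 1 | 2 | 3 | 4 | 5 | 5 | 5 | 5 | 6 | 7
  R[8]: 1 | 2 | 2 | 3 | 4 | 5 | 6 | 6 | 6 | 6 | 7 | 8
  R[9]: 1 | 2 | 2 | 3 | 4 | 5 | 6 | 7 | 7 | 7 | 8 | 9
  R[10]: 1 | 2 | 2 | 3 | 4 | 5 | 6 | 7 | 7 | 8 | 9 | 10
  R[11]: 1 | 2 | 3 | 4 | 5 | 6 | 7 | 8 | 8 | 9 | 10 | 11
  R[12]: 1 | 2 | 3 | 4 | 5 | 6 | 7 | 8 | 9 | 10 | 11 | 12

giving w = (12, 7, 11, 6, 5, 4, 1, 2, 8, 10, 3, 9) via Δ²R.

D(w) has 41 cells with 8 SE-corners; essential set:

[(1, 11, 0), (3, 6, 0), (3, 10, 1), (4, 5, 0), (5, 4, 0), (6, 3, 0), (10, 3, 2), (10, 9, 7)]


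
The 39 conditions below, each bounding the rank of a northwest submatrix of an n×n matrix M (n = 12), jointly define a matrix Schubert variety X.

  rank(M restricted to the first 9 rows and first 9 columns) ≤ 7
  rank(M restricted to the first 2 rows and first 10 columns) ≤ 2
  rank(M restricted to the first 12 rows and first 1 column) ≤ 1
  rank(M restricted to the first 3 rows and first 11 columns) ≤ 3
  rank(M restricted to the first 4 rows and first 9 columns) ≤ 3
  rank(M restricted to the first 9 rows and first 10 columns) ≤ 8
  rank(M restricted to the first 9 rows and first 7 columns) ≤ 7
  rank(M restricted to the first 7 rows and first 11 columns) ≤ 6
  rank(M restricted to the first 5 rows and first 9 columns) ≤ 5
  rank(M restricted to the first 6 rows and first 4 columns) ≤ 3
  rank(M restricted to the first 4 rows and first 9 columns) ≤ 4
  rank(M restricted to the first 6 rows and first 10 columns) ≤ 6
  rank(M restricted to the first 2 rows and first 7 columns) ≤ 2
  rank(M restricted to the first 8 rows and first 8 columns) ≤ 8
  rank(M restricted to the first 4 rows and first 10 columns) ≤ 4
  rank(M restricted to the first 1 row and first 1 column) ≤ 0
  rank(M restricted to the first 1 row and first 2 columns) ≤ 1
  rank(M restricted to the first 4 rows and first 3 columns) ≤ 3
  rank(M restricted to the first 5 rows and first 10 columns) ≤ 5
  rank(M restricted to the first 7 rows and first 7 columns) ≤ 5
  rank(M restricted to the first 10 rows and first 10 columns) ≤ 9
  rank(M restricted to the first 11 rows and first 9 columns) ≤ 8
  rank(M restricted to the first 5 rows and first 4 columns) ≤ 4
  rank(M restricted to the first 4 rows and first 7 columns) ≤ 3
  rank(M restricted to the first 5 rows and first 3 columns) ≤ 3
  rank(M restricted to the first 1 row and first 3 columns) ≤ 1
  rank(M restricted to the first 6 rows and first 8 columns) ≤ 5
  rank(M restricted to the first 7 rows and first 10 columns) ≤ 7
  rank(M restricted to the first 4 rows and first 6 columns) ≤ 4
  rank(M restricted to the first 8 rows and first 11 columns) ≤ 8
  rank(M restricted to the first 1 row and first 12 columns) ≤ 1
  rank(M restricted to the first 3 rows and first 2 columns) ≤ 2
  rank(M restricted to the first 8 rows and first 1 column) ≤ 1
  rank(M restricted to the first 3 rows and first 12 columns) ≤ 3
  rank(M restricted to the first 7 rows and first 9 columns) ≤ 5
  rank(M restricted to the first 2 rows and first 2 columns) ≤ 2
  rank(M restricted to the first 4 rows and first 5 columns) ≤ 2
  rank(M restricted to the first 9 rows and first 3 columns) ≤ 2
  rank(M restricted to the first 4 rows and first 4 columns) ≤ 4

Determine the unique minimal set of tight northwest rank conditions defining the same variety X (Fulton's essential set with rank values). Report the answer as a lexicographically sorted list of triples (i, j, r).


Computing R[i][j] = min implied NW-rank bound (n=12, 39 conditions):

  R[1]: 0  1  1  1  1  1  1  1  1  1  1  1
  R[2]: 1  2  2  2  2  2  2  2  2  2  2  2
  R[3]: 1  2  2  2  2  3  3  3  3  3  3  3
  R[4]: 1  2  2  2  2  3  3  3  3  4  4  4
  R[5]: 1  2  2  3  3  4  4  4  4  5  5  5
  R[6]: 1  2  2  3  4  5  5  5  5  6  6  6
  R[7]: 1  2  2  3  4  5  5  5  5  6  6  7
  R[8]: 1  2  2  3  4  5  6  6  6  7  7  8
  R[9]: 1  2  2  3  4  5  6  7  7  8  8  9
  R[10]: 1  2  3  4  5  6  7  8  8  9  9  10
  R[11]: 1  2  3  4  5  6  7  8  8  9  10  11
  R[12]: 1  2  3  4  5  6  7  8  9  10  11  12

second differences of R give the permutation w = (2, 1, 6, 10, 4, 5, 12, 7, 8, 3, 11, 9).

Fulton essential set (7 of the 20 Rothe cells):

[(1, 1, 0), (4, 5, 2), (4, 9, 3), (7, 9, 5), (7, 11, 6), (9, 3, 2), (11, 9, 8)]


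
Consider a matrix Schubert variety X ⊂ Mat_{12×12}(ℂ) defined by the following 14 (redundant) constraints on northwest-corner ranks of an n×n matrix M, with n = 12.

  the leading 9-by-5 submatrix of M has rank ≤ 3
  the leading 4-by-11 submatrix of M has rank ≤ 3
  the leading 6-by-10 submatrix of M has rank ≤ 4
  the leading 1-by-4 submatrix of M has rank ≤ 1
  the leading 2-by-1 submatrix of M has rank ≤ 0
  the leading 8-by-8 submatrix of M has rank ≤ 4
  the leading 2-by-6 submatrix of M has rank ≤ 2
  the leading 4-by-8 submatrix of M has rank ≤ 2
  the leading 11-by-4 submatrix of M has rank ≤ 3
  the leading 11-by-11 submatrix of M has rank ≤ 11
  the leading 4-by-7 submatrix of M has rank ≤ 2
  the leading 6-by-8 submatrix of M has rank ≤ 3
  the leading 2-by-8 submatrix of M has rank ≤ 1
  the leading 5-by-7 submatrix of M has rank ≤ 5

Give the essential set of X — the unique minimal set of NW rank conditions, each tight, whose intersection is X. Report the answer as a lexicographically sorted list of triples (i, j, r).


Reconstructing r_w from the 14 given conditions:

  R[1]: 0 1 1 1 1 1 1 1 1 1 1 1
  R[2]: 0 1 1 1 1 1 1 1 2 2 2 2
  R[3]: 1 2 2 2 2 2 2 2 3 3 3 3
  R[4]: 1 2 2 2 2 2 2 2 3 3 3 4
  R[5]: 1 2 3 3 3 3 3 3 4 4 4 5
  R[6]: 1 2 3 3 3 3 3 3 4 4 5 6
  R[7]: 1 2 3 3 3 4 4 4 5 5 6 7
  R[8]: 1 2 3 3 3 4 4 4 5 6 7 8
  R[9]: 1 2 3 3 3 4 5 5 6 7 8 9
  R[10]: 1 2 3 3 4 5 6 6 7 8 9 10
  R[11]: 1 2 3 3 4 5 6 7 8 9 10 11
  R[12]: 1 2 3 4 5 6 7 8 9 10 11 12

second differences of R give the permutation w = (2, 9, 1, 12, 3, 11, 6, 10, 7, 5, 8, 4).

Rothe diagram D(w) (32 cells), 9 SE-corners (essential conditions):

[(2, 1, 0), (2, 8, 1), (4, 8, 2), (4, 11, 3), (6, 8, 3), (6, 10, 4), (8, 8, 4), (9, 5, 3), (11, 4, 3)]


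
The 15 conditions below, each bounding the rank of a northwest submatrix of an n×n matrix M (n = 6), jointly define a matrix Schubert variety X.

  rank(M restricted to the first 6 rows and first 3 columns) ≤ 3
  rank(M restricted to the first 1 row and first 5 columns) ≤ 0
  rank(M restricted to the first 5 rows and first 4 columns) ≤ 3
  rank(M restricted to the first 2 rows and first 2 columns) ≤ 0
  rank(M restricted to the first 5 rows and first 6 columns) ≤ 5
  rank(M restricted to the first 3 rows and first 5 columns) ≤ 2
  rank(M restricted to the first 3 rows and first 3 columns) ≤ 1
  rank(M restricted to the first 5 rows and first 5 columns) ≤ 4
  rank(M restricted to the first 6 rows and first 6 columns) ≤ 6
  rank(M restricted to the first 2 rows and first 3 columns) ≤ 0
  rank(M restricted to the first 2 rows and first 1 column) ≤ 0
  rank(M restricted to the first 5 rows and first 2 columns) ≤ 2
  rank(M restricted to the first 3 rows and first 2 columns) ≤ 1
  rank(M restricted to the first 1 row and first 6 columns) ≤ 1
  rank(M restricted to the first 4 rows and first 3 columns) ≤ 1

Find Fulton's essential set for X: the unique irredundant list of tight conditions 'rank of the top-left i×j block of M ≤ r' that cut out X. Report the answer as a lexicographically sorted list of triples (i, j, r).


Rank table r_w(6×6) implied by the 15 constraints:

  row 1: 0, 0, 0, 0, 0, 1
  row 2: 0, 0, 0, 1, 1, 2
  row 3: 1, 1, 1, 2, 2, 3
  row 4: 1, 1, 1, 2, 3, 4
  row 5: 1, 2, 2, 3, 4, 5
  row 6: 1, 2, 3, 4, 5, 6

reading off 1-entries of Δ²R: w = (6, 4, 1, 5, 2, 3).

D(w) has 10 cells with 3 SE-corners; essential set:

[(1, 5, 0), (2, 3, 0), (4, 3, 1)]


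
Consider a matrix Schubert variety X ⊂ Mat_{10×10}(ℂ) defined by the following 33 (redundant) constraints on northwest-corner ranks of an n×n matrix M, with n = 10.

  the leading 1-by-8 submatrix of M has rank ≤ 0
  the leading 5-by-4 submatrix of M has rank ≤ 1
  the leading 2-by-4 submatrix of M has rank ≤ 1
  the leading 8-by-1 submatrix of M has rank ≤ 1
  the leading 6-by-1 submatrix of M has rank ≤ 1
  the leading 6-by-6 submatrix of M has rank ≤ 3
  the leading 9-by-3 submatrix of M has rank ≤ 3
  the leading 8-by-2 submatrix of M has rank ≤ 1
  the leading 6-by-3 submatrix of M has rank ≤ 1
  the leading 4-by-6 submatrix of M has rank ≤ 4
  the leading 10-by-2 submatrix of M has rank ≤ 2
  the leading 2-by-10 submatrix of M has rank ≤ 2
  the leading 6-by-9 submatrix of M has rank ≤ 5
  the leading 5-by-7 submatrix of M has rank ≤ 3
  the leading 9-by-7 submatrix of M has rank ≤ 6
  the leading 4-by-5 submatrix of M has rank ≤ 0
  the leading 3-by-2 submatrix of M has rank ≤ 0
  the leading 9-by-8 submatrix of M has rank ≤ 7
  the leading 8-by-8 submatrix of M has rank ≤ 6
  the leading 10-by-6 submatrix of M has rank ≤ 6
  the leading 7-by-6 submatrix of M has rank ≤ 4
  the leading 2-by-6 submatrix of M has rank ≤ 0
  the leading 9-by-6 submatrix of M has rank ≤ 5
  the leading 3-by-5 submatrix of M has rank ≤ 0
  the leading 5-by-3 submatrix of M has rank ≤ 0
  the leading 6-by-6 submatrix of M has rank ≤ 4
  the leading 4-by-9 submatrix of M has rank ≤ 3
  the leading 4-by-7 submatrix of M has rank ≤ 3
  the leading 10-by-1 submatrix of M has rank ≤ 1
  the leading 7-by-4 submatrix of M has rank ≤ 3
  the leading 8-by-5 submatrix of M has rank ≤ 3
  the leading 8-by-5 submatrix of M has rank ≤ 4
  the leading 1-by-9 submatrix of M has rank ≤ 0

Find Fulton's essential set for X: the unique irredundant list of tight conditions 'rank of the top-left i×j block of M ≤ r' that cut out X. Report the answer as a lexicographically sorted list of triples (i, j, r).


The tightest implied rank at each (i,j), from the 33 conditions:

  row 1: 0 | 0 | 0 | 0 | 0 | 0 | 0 | 0 | 0 | 1
  row 2: 0 | 0 | 0 | 0 | 0 | 0 | 1 | 1 | 1 | 2
  row 3: 0 | 0 | 0 | 0 | 0 | 1 | 2 | 2 | 2 | 3
  row 4: 0 | 0 | 0 | 0 | 0 | 1 | 2 | 3 | 3 | 4
  row 5: 0 | 0 | 0 | 1 | 1 | 2 | 3 | 4 | 4 | 5
  row 6: 1 | 1 | 1 | 2 | 2 | 3 | 4 | 5 | 5 | 6
  row 7: 1 | 1 | 2 | 3 | 3 | 4 | 5 | 6 | 6 | 7
  row 8: 1 | 1 | 2 | 3 | 3 | 4 | 5 | 6 | 7 | 8
  row 9: 1 | 2 | 3 | 4 | 4 | 5 | 6 | 7 | 8 | 9
  row 10: 1 | 2 | 3 | 4 | 5 | 6 | 7 | 8 | 9 | 10

giving w = (10, 7, 6, 8, 4, 1, 3, 9, 2, 5) via Δ²R.

Rothe diagram D(w) (31 cells), 6 SE-corners (essential conditions):

[(1, 9, 0), (2, 6, 0), (4, 5, 0), (5, 3, 0), (8, 2, 1), (8, 5, 3)]


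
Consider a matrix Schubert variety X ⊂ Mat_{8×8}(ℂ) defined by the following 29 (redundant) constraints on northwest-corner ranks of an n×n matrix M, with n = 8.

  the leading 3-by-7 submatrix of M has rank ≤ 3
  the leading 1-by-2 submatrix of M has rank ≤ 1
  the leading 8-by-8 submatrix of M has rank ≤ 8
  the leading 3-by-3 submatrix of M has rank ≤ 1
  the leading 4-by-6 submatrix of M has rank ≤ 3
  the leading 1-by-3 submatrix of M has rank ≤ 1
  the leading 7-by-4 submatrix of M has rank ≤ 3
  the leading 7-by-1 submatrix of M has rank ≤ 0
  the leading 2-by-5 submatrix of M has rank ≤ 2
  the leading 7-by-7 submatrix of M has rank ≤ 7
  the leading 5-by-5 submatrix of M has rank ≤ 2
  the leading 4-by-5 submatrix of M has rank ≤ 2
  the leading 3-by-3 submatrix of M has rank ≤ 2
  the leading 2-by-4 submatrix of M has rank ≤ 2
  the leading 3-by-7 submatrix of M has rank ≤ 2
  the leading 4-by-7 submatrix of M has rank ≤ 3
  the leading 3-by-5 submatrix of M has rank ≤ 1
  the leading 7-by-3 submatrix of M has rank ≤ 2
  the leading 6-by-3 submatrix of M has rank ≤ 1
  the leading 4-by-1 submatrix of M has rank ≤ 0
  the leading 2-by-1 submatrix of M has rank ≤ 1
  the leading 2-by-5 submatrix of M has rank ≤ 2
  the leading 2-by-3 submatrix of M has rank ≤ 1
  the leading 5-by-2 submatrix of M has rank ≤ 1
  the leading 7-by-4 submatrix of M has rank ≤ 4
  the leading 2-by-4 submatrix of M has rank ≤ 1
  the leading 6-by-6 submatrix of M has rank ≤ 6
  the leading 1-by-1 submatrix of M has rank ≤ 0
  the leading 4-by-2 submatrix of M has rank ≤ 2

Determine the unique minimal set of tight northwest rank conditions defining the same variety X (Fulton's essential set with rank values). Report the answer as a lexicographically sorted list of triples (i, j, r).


Computing R[i][j] = min implied NW-rank bound (n=8, 29 conditions):

  i=1: 0 1 1 1 1 1 1 1
  i=2: 0 1 1 1 1 2 2 2
  i=3: 0 1 1 1 1 2 2 3
  i=4: 0 1 1 2 2 3 3 4
  i=5: 0 1 1 2 2 3 4 5
  i=6: 0 1 1 2 3 4 5 6
  i=7: 0 1 2 3 4 5 6 7
  i=8: 1 2 3 4 5 6 7 8

second differences of R give the permutation w = (2, 6, 8, 4, 7, 5, 3, 1).

D(w) has 18 cells with 5 SE-corners; essential set:

[(3, 5, 1), (3, 7, 2), (5, 5, 2), (6, 3, 1), (7, 1, 0)]


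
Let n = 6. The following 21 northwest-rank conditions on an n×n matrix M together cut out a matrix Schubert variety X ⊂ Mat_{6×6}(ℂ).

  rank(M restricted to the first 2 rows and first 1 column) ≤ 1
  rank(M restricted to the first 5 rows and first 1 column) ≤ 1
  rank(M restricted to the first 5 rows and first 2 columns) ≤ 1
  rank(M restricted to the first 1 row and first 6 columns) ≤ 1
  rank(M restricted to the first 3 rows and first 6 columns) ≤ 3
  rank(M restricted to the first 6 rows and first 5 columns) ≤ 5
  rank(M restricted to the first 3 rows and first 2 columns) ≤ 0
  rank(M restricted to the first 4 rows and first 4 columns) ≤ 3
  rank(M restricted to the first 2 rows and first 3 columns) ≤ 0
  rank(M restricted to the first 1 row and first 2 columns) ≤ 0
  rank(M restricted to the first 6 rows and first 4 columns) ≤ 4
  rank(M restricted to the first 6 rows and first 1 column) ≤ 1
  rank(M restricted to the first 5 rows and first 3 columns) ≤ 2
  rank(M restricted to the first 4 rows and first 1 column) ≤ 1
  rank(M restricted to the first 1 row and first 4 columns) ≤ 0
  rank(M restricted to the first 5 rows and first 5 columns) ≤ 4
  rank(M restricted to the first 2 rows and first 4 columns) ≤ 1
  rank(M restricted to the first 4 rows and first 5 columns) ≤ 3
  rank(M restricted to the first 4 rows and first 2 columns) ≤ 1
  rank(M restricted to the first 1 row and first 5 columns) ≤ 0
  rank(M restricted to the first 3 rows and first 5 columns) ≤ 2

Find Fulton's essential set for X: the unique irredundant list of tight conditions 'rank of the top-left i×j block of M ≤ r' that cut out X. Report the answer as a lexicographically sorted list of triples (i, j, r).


Rank table r_w(6×6) implied by the 21 constraints:

  row 1: 0 0 0 0 0 1
  row 2: 0 0 0 1 1 2
  row 3: 0 0 1 2 2 3
  row 4: 1 1 2 3 3 4
  row 5: 1 1 2 3 4 5
  row 6: 1 2 3 4 5 6

second differences of R give the permutation w = (6, 4, 3, 1, 5, 2).

Rothe diagram D(w) (11 cells), 4 SE-corners (essential conditions):

[(1, 5, 0), (2, 3, 0), (3, 2, 0), (5, 2, 1)]
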